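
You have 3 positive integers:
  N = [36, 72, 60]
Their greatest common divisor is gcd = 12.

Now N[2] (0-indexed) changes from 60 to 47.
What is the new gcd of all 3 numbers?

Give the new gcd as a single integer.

Numbers: [36, 72, 60], gcd = 12
Change: index 2, 60 -> 47
gcd of the OTHER numbers (without index 2): gcd([36, 72]) = 36
New gcd = gcd(g_others, new_val) = gcd(36, 47) = 1

Answer: 1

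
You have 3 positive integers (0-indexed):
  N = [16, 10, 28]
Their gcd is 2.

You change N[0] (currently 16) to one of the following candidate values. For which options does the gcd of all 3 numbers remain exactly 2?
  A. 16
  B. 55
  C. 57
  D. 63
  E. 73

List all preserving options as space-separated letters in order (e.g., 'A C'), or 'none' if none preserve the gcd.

Old gcd = 2; gcd of others (without N[0]) = 2
New gcd for candidate v: gcd(2, v). Preserves old gcd iff gcd(2, v) = 2.
  Option A: v=16, gcd(2,16)=2 -> preserves
  Option B: v=55, gcd(2,55)=1 -> changes
  Option C: v=57, gcd(2,57)=1 -> changes
  Option D: v=63, gcd(2,63)=1 -> changes
  Option E: v=73, gcd(2,73)=1 -> changes

Answer: A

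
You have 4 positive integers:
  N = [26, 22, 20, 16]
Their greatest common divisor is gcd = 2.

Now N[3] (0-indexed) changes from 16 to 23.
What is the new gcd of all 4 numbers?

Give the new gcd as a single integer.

Numbers: [26, 22, 20, 16], gcd = 2
Change: index 3, 16 -> 23
gcd of the OTHER numbers (without index 3): gcd([26, 22, 20]) = 2
New gcd = gcd(g_others, new_val) = gcd(2, 23) = 1

Answer: 1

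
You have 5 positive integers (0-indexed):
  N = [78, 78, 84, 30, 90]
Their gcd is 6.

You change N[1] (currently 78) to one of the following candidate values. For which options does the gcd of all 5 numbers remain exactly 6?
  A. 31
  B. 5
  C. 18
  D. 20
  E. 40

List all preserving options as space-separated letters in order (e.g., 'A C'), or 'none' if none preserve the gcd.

Old gcd = 6; gcd of others (without N[1]) = 6
New gcd for candidate v: gcd(6, v). Preserves old gcd iff gcd(6, v) = 6.
  Option A: v=31, gcd(6,31)=1 -> changes
  Option B: v=5, gcd(6,5)=1 -> changes
  Option C: v=18, gcd(6,18)=6 -> preserves
  Option D: v=20, gcd(6,20)=2 -> changes
  Option E: v=40, gcd(6,40)=2 -> changes

Answer: C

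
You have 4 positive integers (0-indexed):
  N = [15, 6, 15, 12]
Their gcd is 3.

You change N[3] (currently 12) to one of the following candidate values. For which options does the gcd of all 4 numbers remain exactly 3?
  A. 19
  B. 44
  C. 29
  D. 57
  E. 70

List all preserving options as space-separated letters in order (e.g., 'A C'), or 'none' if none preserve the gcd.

Answer: D

Derivation:
Old gcd = 3; gcd of others (without N[3]) = 3
New gcd for candidate v: gcd(3, v). Preserves old gcd iff gcd(3, v) = 3.
  Option A: v=19, gcd(3,19)=1 -> changes
  Option B: v=44, gcd(3,44)=1 -> changes
  Option C: v=29, gcd(3,29)=1 -> changes
  Option D: v=57, gcd(3,57)=3 -> preserves
  Option E: v=70, gcd(3,70)=1 -> changes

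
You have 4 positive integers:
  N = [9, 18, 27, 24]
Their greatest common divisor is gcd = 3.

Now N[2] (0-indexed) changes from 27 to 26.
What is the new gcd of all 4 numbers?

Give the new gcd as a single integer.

Numbers: [9, 18, 27, 24], gcd = 3
Change: index 2, 27 -> 26
gcd of the OTHER numbers (without index 2): gcd([9, 18, 24]) = 3
New gcd = gcd(g_others, new_val) = gcd(3, 26) = 1

Answer: 1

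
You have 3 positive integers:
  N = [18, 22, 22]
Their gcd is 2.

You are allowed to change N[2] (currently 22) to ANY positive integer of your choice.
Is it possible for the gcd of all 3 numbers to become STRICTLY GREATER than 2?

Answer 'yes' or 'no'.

Current gcd = 2
gcd of all OTHER numbers (without N[2]=22): gcd([18, 22]) = 2
The new gcd after any change is gcd(2, new_value).
This can be at most 2.
Since 2 = old gcd 2, the gcd can only stay the same or decrease.

Answer: no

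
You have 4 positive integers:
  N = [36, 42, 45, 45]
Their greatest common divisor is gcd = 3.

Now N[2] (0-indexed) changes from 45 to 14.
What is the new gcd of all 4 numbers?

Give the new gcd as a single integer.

Answer: 1

Derivation:
Numbers: [36, 42, 45, 45], gcd = 3
Change: index 2, 45 -> 14
gcd of the OTHER numbers (without index 2): gcd([36, 42, 45]) = 3
New gcd = gcd(g_others, new_val) = gcd(3, 14) = 1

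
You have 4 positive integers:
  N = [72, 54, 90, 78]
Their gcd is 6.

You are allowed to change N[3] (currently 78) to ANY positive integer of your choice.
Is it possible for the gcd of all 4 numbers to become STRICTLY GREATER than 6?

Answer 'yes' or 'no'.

Current gcd = 6
gcd of all OTHER numbers (without N[3]=78): gcd([72, 54, 90]) = 18
The new gcd after any change is gcd(18, new_value).
This can be at most 18.
Since 18 > old gcd 6, the gcd CAN increase (e.g., set N[3] = 18).

Answer: yes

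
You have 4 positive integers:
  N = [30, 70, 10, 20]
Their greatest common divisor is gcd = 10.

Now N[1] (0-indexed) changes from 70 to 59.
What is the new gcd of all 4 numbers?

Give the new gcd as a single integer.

Answer: 1

Derivation:
Numbers: [30, 70, 10, 20], gcd = 10
Change: index 1, 70 -> 59
gcd of the OTHER numbers (without index 1): gcd([30, 10, 20]) = 10
New gcd = gcd(g_others, new_val) = gcd(10, 59) = 1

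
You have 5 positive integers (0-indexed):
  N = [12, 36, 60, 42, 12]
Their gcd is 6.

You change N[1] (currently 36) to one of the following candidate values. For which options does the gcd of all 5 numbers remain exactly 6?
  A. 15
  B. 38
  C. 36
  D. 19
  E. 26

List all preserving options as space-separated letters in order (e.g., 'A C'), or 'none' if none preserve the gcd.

Answer: C

Derivation:
Old gcd = 6; gcd of others (without N[1]) = 6
New gcd for candidate v: gcd(6, v). Preserves old gcd iff gcd(6, v) = 6.
  Option A: v=15, gcd(6,15)=3 -> changes
  Option B: v=38, gcd(6,38)=2 -> changes
  Option C: v=36, gcd(6,36)=6 -> preserves
  Option D: v=19, gcd(6,19)=1 -> changes
  Option E: v=26, gcd(6,26)=2 -> changes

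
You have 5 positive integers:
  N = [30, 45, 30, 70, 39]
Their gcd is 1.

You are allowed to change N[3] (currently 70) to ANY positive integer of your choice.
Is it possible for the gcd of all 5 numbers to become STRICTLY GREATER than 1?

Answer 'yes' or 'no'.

Current gcd = 1
gcd of all OTHER numbers (without N[3]=70): gcd([30, 45, 30, 39]) = 3
The new gcd after any change is gcd(3, new_value).
This can be at most 3.
Since 3 > old gcd 1, the gcd CAN increase (e.g., set N[3] = 3).

Answer: yes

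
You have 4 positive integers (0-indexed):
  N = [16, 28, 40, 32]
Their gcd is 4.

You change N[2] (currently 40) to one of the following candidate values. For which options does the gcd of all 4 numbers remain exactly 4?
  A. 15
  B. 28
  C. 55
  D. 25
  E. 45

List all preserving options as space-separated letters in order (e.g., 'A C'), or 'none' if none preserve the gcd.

Old gcd = 4; gcd of others (without N[2]) = 4
New gcd for candidate v: gcd(4, v). Preserves old gcd iff gcd(4, v) = 4.
  Option A: v=15, gcd(4,15)=1 -> changes
  Option B: v=28, gcd(4,28)=4 -> preserves
  Option C: v=55, gcd(4,55)=1 -> changes
  Option D: v=25, gcd(4,25)=1 -> changes
  Option E: v=45, gcd(4,45)=1 -> changes

Answer: B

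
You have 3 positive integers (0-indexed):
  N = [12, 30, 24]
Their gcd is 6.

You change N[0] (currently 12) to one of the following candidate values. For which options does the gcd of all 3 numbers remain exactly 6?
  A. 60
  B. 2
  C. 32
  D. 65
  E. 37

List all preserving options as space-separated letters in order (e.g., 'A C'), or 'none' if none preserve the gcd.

Answer: A

Derivation:
Old gcd = 6; gcd of others (without N[0]) = 6
New gcd for candidate v: gcd(6, v). Preserves old gcd iff gcd(6, v) = 6.
  Option A: v=60, gcd(6,60)=6 -> preserves
  Option B: v=2, gcd(6,2)=2 -> changes
  Option C: v=32, gcd(6,32)=2 -> changes
  Option D: v=65, gcd(6,65)=1 -> changes
  Option E: v=37, gcd(6,37)=1 -> changes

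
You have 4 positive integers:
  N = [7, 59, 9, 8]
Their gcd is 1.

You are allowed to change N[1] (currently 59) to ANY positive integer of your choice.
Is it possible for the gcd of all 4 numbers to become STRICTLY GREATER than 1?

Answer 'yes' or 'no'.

Current gcd = 1
gcd of all OTHER numbers (without N[1]=59): gcd([7, 9, 8]) = 1
The new gcd after any change is gcd(1, new_value).
This can be at most 1.
Since 1 = old gcd 1, the gcd can only stay the same or decrease.

Answer: no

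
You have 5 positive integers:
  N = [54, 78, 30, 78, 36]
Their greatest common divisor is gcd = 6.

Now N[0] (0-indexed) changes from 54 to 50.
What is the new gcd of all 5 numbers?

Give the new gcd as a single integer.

Numbers: [54, 78, 30, 78, 36], gcd = 6
Change: index 0, 54 -> 50
gcd of the OTHER numbers (without index 0): gcd([78, 30, 78, 36]) = 6
New gcd = gcd(g_others, new_val) = gcd(6, 50) = 2

Answer: 2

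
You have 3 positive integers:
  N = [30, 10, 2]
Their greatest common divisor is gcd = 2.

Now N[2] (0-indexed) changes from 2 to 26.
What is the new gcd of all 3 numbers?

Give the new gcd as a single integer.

Numbers: [30, 10, 2], gcd = 2
Change: index 2, 2 -> 26
gcd of the OTHER numbers (without index 2): gcd([30, 10]) = 10
New gcd = gcd(g_others, new_val) = gcd(10, 26) = 2

Answer: 2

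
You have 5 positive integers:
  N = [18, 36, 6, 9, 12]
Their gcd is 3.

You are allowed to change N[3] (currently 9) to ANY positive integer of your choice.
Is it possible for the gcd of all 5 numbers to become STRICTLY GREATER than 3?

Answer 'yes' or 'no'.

Current gcd = 3
gcd of all OTHER numbers (without N[3]=9): gcd([18, 36, 6, 12]) = 6
The new gcd after any change is gcd(6, new_value).
This can be at most 6.
Since 6 > old gcd 3, the gcd CAN increase (e.g., set N[3] = 6).

Answer: yes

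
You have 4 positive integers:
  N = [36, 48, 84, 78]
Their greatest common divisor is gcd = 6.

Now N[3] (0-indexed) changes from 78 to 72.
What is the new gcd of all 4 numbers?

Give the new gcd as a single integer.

Answer: 12

Derivation:
Numbers: [36, 48, 84, 78], gcd = 6
Change: index 3, 78 -> 72
gcd of the OTHER numbers (without index 3): gcd([36, 48, 84]) = 12
New gcd = gcd(g_others, new_val) = gcd(12, 72) = 12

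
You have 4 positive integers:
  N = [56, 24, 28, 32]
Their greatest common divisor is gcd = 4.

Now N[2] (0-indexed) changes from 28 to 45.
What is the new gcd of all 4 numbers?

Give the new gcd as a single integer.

Answer: 1

Derivation:
Numbers: [56, 24, 28, 32], gcd = 4
Change: index 2, 28 -> 45
gcd of the OTHER numbers (without index 2): gcd([56, 24, 32]) = 8
New gcd = gcd(g_others, new_val) = gcd(8, 45) = 1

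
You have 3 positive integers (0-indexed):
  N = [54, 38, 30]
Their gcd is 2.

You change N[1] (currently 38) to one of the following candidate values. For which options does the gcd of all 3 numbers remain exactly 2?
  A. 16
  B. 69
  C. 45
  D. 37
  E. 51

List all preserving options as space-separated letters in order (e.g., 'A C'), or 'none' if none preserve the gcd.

Old gcd = 2; gcd of others (without N[1]) = 6
New gcd for candidate v: gcd(6, v). Preserves old gcd iff gcd(6, v) = 2.
  Option A: v=16, gcd(6,16)=2 -> preserves
  Option B: v=69, gcd(6,69)=3 -> changes
  Option C: v=45, gcd(6,45)=3 -> changes
  Option D: v=37, gcd(6,37)=1 -> changes
  Option E: v=51, gcd(6,51)=3 -> changes

Answer: A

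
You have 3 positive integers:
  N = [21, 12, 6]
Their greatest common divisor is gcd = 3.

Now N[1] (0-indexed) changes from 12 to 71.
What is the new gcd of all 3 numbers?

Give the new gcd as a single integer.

Numbers: [21, 12, 6], gcd = 3
Change: index 1, 12 -> 71
gcd of the OTHER numbers (without index 1): gcd([21, 6]) = 3
New gcd = gcd(g_others, new_val) = gcd(3, 71) = 1

Answer: 1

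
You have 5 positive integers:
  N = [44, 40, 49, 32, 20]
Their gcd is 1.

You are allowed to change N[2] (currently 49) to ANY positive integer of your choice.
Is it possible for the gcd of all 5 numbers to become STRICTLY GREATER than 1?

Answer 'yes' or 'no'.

Answer: yes

Derivation:
Current gcd = 1
gcd of all OTHER numbers (without N[2]=49): gcd([44, 40, 32, 20]) = 4
The new gcd after any change is gcd(4, new_value).
This can be at most 4.
Since 4 > old gcd 1, the gcd CAN increase (e.g., set N[2] = 4).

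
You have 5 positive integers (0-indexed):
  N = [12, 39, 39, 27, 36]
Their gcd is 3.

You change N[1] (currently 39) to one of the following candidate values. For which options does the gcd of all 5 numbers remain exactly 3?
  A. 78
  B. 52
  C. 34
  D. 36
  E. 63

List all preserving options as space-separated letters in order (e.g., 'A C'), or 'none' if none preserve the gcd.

Old gcd = 3; gcd of others (without N[1]) = 3
New gcd for candidate v: gcd(3, v). Preserves old gcd iff gcd(3, v) = 3.
  Option A: v=78, gcd(3,78)=3 -> preserves
  Option B: v=52, gcd(3,52)=1 -> changes
  Option C: v=34, gcd(3,34)=1 -> changes
  Option D: v=36, gcd(3,36)=3 -> preserves
  Option E: v=63, gcd(3,63)=3 -> preserves

Answer: A D E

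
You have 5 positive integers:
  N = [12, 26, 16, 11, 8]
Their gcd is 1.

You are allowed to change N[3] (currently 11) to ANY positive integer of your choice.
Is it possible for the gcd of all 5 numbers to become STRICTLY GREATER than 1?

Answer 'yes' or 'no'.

Answer: yes

Derivation:
Current gcd = 1
gcd of all OTHER numbers (without N[3]=11): gcd([12, 26, 16, 8]) = 2
The new gcd after any change is gcd(2, new_value).
This can be at most 2.
Since 2 > old gcd 1, the gcd CAN increase (e.g., set N[3] = 2).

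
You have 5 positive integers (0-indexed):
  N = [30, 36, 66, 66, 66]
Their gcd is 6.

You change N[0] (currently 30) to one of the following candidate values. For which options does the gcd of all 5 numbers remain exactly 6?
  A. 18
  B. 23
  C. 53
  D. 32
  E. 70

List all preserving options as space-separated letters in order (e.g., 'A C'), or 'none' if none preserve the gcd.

Old gcd = 6; gcd of others (without N[0]) = 6
New gcd for candidate v: gcd(6, v). Preserves old gcd iff gcd(6, v) = 6.
  Option A: v=18, gcd(6,18)=6 -> preserves
  Option B: v=23, gcd(6,23)=1 -> changes
  Option C: v=53, gcd(6,53)=1 -> changes
  Option D: v=32, gcd(6,32)=2 -> changes
  Option E: v=70, gcd(6,70)=2 -> changes

Answer: A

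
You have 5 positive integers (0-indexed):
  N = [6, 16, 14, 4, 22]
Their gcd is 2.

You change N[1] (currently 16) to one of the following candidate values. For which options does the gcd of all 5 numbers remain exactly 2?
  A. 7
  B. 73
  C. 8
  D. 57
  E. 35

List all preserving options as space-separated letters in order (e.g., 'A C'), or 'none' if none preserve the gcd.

Answer: C

Derivation:
Old gcd = 2; gcd of others (without N[1]) = 2
New gcd for candidate v: gcd(2, v). Preserves old gcd iff gcd(2, v) = 2.
  Option A: v=7, gcd(2,7)=1 -> changes
  Option B: v=73, gcd(2,73)=1 -> changes
  Option C: v=8, gcd(2,8)=2 -> preserves
  Option D: v=57, gcd(2,57)=1 -> changes
  Option E: v=35, gcd(2,35)=1 -> changes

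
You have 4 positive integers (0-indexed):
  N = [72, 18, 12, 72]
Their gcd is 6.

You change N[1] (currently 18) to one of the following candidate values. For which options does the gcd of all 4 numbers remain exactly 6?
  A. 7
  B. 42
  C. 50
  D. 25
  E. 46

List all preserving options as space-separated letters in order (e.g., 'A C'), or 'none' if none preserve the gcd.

Answer: B

Derivation:
Old gcd = 6; gcd of others (without N[1]) = 12
New gcd for candidate v: gcd(12, v). Preserves old gcd iff gcd(12, v) = 6.
  Option A: v=7, gcd(12,7)=1 -> changes
  Option B: v=42, gcd(12,42)=6 -> preserves
  Option C: v=50, gcd(12,50)=2 -> changes
  Option D: v=25, gcd(12,25)=1 -> changes
  Option E: v=46, gcd(12,46)=2 -> changes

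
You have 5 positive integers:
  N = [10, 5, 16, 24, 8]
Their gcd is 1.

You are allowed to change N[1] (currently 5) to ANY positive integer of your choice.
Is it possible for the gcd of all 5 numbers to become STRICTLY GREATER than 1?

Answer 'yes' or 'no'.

Answer: yes

Derivation:
Current gcd = 1
gcd of all OTHER numbers (without N[1]=5): gcd([10, 16, 24, 8]) = 2
The new gcd after any change is gcd(2, new_value).
This can be at most 2.
Since 2 > old gcd 1, the gcd CAN increase (e.g., set N[1] = 2).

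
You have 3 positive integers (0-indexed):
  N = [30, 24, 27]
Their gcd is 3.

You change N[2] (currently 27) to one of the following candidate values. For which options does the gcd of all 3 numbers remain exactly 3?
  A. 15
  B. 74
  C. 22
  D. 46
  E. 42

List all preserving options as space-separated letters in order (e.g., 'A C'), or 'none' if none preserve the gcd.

Old gcd = 3; gcd of others (without N[2]) = 6
New gcd for candidate v: gcd(6, v). Preserves old gcd iff gcd(6, v) = 3.
  Option A: v=15, gcd(6,15)=3 -> preserves
  Option B: v=74, gcd(6,74)=2 -> changes
  Option C: v=22, gcd(6,22)=2 -> changes
  Option D: v=46, gcd(6,46)=2 -> changes
  Option E: v=42, gcd(6,42)=6 -> changes

Answer: A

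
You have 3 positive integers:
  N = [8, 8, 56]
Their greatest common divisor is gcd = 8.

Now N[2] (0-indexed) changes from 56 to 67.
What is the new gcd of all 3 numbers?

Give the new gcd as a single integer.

Answer: 1

Derivation:
Numbers: [8, 8, 56], gcd = 8
Change: index 2, 56 -> 67
gcd of the OTHER numbers (without index 2): gcd([8, 8]) = 8
New gcd = gcd(g_others, new_val) = gcd(8, 67) = 1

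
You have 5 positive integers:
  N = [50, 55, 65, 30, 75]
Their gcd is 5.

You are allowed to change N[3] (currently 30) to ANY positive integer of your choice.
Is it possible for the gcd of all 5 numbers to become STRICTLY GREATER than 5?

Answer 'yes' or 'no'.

Answer: no

Derivation:
Current gcd = 5
gcd of all OTHER numbers (without N[3]=30): gcd([50, 55, 65, 75]) = 5
The new gcd after any change is gcd(5, new_value).
This can be at most 5.
Since 5 = old gcd 5, the gcd can only stay the same or decrease.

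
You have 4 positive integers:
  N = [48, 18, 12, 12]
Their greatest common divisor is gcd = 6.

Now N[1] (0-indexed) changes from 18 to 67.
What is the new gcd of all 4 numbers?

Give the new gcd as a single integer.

Answer: 1

Derivation:
Numbers: [48, 18, 12, 12], gcd = 6
Change: index 1, 18 -> 67
gcd of the OTHER numbers (without index 1): gcd([48, 12, 12]) = 12
New gcd = gcd(g_others, new_val) = gcd(12, 67) = 1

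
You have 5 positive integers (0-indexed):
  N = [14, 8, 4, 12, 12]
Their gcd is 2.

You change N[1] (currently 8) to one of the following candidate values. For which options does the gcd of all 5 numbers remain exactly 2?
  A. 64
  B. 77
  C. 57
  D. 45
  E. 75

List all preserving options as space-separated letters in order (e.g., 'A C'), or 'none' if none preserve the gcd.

Answer: A

Derivation:
Old gcd = 2; gcd of others (without N[1]) = 2
New gcd for candidate v: gcd(2, v). Preserves old gcd iff gcd(2, v) = 2.
  Option A: v=64, gcd(2,64)=2 -> preserves
  Option B: v=77, gcd(2,77)=1 -> changes
  Option C: v=57, gcd(2,57)=1 -> changes
  Option D: v=45, gcd(2,45)=1 -> changes
  Option E: v=75, gcd(2,75)=1 -> changes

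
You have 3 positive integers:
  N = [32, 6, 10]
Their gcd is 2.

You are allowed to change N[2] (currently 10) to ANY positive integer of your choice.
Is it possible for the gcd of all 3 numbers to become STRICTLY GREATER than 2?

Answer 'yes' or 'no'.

Answer: no

Derivation:
Current gcd = 2
gcd of all OTHER numbers (without N[2]=10): gcd([32, 6]) = 2
The new gcd after any change is gcd(2, new_value).
This can be at most 2.
Since 2 = old gcd 2, the gcd can only stay the same or decrease.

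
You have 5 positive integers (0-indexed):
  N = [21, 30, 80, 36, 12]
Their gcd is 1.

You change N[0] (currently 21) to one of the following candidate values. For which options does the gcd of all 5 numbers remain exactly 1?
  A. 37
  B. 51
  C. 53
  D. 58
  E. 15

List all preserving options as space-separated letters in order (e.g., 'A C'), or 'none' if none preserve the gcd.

Answer: A B C E

Derivation:
Old gcd = 1; gcd of others (without N[0]) = 2
New gcd for candidate v: gcd(2, v). Preserves old gcd iff gcd(2, v) = 1.
  Option A: v=37, gcd(2,37)=1 -> preserves
  Option B: v=51, gcd(2,51)=1 -> preserves
  Option C: v=53, gcd(2,53)=1 -> preserves
  Option D: v=58, gcd(2,58)=2 -> changes
  Option E: v=15, gcd(2,15)=1 -> preserves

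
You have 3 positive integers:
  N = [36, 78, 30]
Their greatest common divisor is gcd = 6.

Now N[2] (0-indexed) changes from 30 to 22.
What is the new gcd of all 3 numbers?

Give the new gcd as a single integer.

Answer: 2

Derivation:
Numbers: [36, 78, 30], gcd = 6
Change: index 2, 30 -> 22
gcd of the OTHER numbers (without index 2): gcd([36, 78]) = 6
New gcd = gcd(g_others, new_val) = gcd(6, 22) = 2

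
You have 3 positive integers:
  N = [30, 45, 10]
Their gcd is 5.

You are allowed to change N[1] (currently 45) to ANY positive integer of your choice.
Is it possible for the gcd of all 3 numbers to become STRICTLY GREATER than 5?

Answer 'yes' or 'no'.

Answer: yes

Derivation:
Current gcd = 5
gcd of all OTHER numbers (without N[1]=45): gcd([30, 10]) = 10
The new gcd after any change is gcd(10, new_value).
This can be at most 10.
Since 10 > old gcd 5, the gcd CAN increase (e.g., set N[1] = 10).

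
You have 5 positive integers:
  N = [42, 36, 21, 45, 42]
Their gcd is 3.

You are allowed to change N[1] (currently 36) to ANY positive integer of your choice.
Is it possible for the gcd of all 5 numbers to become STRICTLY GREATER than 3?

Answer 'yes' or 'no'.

Current gcd = 3
gcd of all OTHER numbers (without N[1]=36): gcd([42, 21, 45, 42]) = 3
The new gcd after any change is gcd(3, new_value).
This can be at most 3.
Since 3 = old gcd 3, the gcd can only stay the same or decrease.

Answer: no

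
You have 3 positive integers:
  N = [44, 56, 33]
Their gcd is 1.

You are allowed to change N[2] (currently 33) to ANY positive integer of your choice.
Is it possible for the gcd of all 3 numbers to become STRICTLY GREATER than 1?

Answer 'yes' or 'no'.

Current gcd = 1
gcd of all OTHER numbers (without N[2]=33): gcd([44, 56]) = 4
The new gcd after any change is gcd(4, new_value).
This can be at most 4.
Since 4 > old gcd 1, the gcd CAN increase (e.g., set N[2] = 4).

Answer: yes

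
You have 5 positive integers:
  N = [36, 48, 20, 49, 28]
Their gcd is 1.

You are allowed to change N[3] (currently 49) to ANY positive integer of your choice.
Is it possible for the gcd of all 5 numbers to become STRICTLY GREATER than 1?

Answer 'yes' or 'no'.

Answer: yes

Derivation:
Current gcd = 1
gcd of all OTHER numbers (without N[3]=49): gcd([36, 48, 20, 28]) = 4
The new gcd after any change is gcd(4, new_value).
This can be at most 4.
Since 4 > old gcd 1, the gcd CAN increase (e.g., set N[3] = 4).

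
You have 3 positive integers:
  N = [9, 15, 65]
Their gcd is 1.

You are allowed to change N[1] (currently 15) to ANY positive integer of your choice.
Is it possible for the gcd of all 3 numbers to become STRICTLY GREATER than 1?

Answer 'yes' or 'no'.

Answer: no

Derivation:
Current gcd = 1
gcd of all OTHER numbers (without N[1]=15): gcd([9, 65]) = 1
The new gcd after any change is gcd(1, new_value).
This can be at most 1.
Since 1 = old gcd 1, the gcd can only stay the same or decrease.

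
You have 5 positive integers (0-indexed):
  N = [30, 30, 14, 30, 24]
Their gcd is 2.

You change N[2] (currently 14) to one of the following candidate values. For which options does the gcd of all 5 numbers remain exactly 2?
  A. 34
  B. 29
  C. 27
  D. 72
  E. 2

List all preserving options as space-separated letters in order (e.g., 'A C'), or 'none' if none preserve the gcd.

Answer: A E

Derivation:
Old gcd = 2; gcd of others (without N[2]) = 6
New gcd for candidate v: gcd(6, v). Preserves old gcd iff gcd(6, v) = 2.
  Option A: v=34, gcd(6,34)=2 -> preserves
  Option B: v=29, gcd(6,29)=1 -> changes
  Option C: v=27, gcd(6,27)=3 -> changes
  Option D: v=72, gcd(6,72)=6 -> changes
  Option E: v=2, gcd(6,2)=2 -> preserves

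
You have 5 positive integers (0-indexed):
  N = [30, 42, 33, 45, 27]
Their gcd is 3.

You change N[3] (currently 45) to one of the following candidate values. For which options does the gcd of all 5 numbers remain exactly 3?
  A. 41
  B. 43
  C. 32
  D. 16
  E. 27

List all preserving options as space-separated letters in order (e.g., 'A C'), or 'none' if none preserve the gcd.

Old gcd = 3; gcd of others (without N[3]) = 3
New gcd for candidate v: gcd(3, v). Preserves old gcd iff gcd(3, v) = 3.
  Option A: v=41, gcd(3,41)=1 -> changes
  Option B: v=43, gcd(3,43)=1 -> changes
  Option C: v=32, gcd(3,32)=1 -> changes
  Option D: v=16, gcd(3,16)=1 -> changes
  Option E: v=27, gcd(3,27)=3 -> preserves

Answer: E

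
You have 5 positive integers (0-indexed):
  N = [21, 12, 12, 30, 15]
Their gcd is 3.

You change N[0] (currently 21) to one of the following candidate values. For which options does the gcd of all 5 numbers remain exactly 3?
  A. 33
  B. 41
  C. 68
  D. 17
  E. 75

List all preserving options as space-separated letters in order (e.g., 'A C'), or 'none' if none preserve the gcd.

Old gcd = 3; gcd of others (without N[0]) = 3
New gcd for candidate v: gcd(3, v). Preserves old gcd iff gcd(3, v) = 3.
  Option A: v=33, gcd(3,33)=3 -> preserves
  Option B: v=41, gcd(3,41)=1 -> changes
  Option C: v=68, gcd(3,68)=1 -> changes
  Option D: v=17, gcd(3,17)=1 -> changes
  Option E: v=75, gcd(3,75)=3 -> preserves

Answer: A E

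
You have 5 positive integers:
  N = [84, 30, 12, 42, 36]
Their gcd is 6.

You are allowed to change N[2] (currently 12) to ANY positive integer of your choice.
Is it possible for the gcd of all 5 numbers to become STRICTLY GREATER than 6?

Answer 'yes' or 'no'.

Answer: no

Derivation:
Current gcd = 6
gcd of all OTHER numbers (without N[2]=12): gcd([84, 30, 42, 36]) = 6
The new gcd after any change is gcd(6, new_value).
This can be at most 6.
Since 6 = old gcd 6, the gcd can only stay the same or decrease.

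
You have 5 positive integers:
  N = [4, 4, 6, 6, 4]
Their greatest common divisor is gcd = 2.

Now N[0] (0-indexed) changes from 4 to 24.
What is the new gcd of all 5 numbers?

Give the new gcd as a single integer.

Answer: 2

Derivation:
Numbers: [4, 4, 6, 6, 4], gcd = 2
Change: index 0, 4 -> 24
gcd of the OTHER numbers (without index 0): gcd([4, 6, 6, 4]) = 2
New gcd = gcd(g_others, new_val) = gcd(2, 24) = 2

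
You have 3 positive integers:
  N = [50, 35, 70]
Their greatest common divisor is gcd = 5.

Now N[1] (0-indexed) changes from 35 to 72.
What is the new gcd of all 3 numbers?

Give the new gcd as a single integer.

Numbers: [50, 35, 70], gcd = 5
Change: index 1, 35 -> 72
gcd of the OTHER numbers (without index 1): gcd([50, 70]) = 10
New gcd = gcd(g_others, new_val) = gcd(10, 72) = 2

Answer: 2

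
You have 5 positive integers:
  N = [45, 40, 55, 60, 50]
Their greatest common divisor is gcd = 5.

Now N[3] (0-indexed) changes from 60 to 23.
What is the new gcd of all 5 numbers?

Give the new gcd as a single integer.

Answer: 1

Derivation:
Numbers: [45, 40, 55, 60, 50], gcd = 5
Change: index 3, 60 -> 23
gcd of the OTHER numbers (without index 3): gcd([45, 40, 55, 50]) = 5
New gcd = gcd(g_others, new_val) = gcd(5, 23) = 1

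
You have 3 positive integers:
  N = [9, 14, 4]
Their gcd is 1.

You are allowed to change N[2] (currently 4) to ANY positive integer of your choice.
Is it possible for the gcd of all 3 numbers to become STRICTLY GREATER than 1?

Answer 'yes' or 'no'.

Current gcd = 1
gcd of all OTHER numbers (without N[2]=4): gcd([9, 14]) = 1
The new gcd after any change is gcd(1, new_value).
This can be at most 1.
Since 1 = old gcd 1, the gcd can only stay the same or decrease.

Answer: no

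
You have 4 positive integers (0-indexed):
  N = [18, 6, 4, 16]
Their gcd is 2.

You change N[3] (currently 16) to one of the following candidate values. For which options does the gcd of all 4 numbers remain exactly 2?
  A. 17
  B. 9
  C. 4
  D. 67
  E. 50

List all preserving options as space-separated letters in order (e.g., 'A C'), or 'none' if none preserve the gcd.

Answer: C E

Derivation:
Old gcd = 2; gcd of others (without N[3]) = 2
New gcd for candidate v: gcd(2, v). Preserves old gcd iff gcd(2, v) = 2.
  Option A: v=17, gcd(2,17)=1 -> changes
  Option B: v=9, gcd(2,9)=1 -> changes
  Option C: v=4, gcd(2,4)=2 -> preserves
  Option D: v=67, gcd(2,67)=1 -> changes
  Option E: v=50, gcd(2,50)=2 -> preserves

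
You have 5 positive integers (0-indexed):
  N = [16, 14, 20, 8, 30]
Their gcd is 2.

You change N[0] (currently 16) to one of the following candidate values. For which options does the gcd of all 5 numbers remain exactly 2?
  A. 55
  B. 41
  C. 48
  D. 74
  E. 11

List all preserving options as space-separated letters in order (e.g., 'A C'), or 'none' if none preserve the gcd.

Old gcd = 2; gcd of others (without N[0]) = 2
New gcd for candidate v: gcd(2, v). Preserves old gcd iff gcd(2, v) = 2.
  Option A: v=55, gcd(2,55)=1 -> changes
  Option B: v=41, gcd(2,41)=1 -> changes
  Option C: v=48, gcd(2,48)=2 -> preserves
  Option D: v=74, gcd(2,74)=2 -> preserves
  Option E: v=11, gcd(2,11)=1 -> changes

Answer: C D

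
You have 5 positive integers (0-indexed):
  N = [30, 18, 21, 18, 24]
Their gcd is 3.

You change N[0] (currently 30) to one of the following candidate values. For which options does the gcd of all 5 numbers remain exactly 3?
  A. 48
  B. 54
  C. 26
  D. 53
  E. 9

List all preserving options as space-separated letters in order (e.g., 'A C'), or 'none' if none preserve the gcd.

Old gcd = 3; gcd of others (without N[0]) = 3
New gcd for candidate v: gcd(3, v). Preserves old gcd iff gcd(3, v) = 3.
  Option A: v=48, gcd(3,48)=3 -> preserves
  Option B: v=54, gcd(3,54)=3 -> preserves
  Option C: v=26, gcd(3,26)=1 -> changes
  Option D: v=53, gcd(3,53)=1 -> changes
  Option E: v=9, gcd(3,9)=3 -> preserves

Answer: A B E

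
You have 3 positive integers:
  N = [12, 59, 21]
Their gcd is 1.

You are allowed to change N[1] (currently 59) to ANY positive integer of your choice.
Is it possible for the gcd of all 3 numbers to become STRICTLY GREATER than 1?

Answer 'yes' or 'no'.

Current gcd = 1
gcd of all OTHER numbers (without N[1]=59): gcd([12, 21]) = 3
The new gcd after any change is gcd(3, new_value).
This can be at most 3.
Since 3 > old gcd 1, the gcd CAN increase (e.g., set N[1] = 3).

Answer: yes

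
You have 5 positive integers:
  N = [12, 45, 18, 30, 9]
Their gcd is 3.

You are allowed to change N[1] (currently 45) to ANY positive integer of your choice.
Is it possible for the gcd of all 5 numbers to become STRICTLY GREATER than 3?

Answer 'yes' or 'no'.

Current gcd = 3
gcd of all OTHER numbers (without N[1]=45): gcd([12, 18, 30, 9]) = 3
The new gcd after any change is gcd(3, new_value).
This can be at most 3.
Since 3 = old gcd 3, the gcd can only stay the same or decrease.

Answer: no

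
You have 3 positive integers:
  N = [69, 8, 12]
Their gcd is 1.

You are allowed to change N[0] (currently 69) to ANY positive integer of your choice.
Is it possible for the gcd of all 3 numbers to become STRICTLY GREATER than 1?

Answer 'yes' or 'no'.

Answer: yes

Derivation:
Current gcd = 1
gcd of all OTHER numbers (without N[0]=69): gcd([8, 12]) = 4
The new gcd after any change is gcd(4, new_value).
This can be at most 4.
Since 4 > old gcd 1, the gcd CAN increase (e.g., set N[0] = 4).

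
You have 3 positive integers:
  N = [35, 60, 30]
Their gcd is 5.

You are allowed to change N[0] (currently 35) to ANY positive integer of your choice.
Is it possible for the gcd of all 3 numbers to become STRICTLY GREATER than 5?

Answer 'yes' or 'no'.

Answer: yes

Derivation:
Current gcd = 5
gcd of all OTHER numbers (without N[0]=35): gcd([60, 30]) = 30
The new gcd after any change is gcd(30, new_value).
This can be at most 30.
Since 30 > old gcd 5, the gcd CAN increase (e.g., set N[0] = 30).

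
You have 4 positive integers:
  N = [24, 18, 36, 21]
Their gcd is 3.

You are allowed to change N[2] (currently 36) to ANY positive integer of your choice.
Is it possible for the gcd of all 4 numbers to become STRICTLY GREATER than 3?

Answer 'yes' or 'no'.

Answer: no

Derivation:
Current gcd = 3
gcd of all OTHER numbers (without N[2]=36): gcd([24, 18, 21]) = 3
The new gcd after any change is gcd(3, new_value).
This can be at most 3.
Since 3 = old gcd 3, the gcd can only stay the same or decrease.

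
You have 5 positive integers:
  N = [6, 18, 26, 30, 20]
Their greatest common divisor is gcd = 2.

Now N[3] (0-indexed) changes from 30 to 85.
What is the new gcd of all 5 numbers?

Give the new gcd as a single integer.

Answer: 1

Derivation:
Numbers: [6, 18, 26, 30, 20], gcd = 2
Change: index 3, 30 -> 85
gcd of the OTHER numbers (without index 3): gcd([6, 18, 26, 20]) = 2
New gcd = gcd(g_others, new_val) = gcd(2, 85) = 1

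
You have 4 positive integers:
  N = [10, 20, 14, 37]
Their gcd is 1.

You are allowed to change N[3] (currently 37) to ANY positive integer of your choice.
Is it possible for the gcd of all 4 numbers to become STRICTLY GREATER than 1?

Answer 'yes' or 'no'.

Current gcd = 1
gcd of all OTHER numbers (without N[3]=37): gcd([10, 20, 14]) = 2
The new gcd after any change is gcd(2, new_value).
This can be at most 2.
Since 2 > old gcd 1, the gcd CAN increase (e.g., set N[3] = 2).

Answer: yes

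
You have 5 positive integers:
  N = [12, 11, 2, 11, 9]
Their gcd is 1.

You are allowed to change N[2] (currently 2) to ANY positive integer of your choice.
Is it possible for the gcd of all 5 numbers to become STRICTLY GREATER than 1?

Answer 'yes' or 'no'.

Answer: no

Derivation:
Current gcd = 1
gcd of all OTHER numbers (without N[2]=2): gcd([12, 11, 11, 9]) = 1
The new gcd after any change is gcd(1, new_value).
This can be at most 1.
Since 1 = old gcd 1, the gcd can only stay the same or decrease.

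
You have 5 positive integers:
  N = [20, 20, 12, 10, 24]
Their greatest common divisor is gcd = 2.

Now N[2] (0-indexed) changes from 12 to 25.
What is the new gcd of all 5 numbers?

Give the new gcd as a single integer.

Numbers: [20, 20, 12, 10, 24], gcd = 2
Change: index 2, 12 -> 25
gcd of the OTHER numbers (without index 2): gcd([20, 20, 10, 24]) = 2
New gcd = gcd(g_others, new_val) = gcd(2, 25) = 1

Answer: 1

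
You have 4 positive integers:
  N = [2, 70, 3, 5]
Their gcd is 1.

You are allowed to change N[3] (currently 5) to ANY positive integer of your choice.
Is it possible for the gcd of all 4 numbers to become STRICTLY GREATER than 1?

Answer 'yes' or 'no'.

Answer: no

Derivation:
Current gcd = 1
gcd of all OTHER numbers (without N[3]=5): gcd([2, 70, 3]) = 1
The new gcd after any change is gcd(1, new_value).
This can be at most 1.
Since 1 = old gcd 1, the gcd can only stay the same or decrease.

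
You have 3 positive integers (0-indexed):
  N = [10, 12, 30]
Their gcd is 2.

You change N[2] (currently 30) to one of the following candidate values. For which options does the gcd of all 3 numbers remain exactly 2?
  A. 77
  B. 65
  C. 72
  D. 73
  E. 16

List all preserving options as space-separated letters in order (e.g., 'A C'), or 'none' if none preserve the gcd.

Answer: C E

Derivation:
Old gcd = 2; gcd of others (without N[2]) = 2
New gcd for candidate v: gcd(2, v). Preserves old gcd iff gcd(2, v) = 2.
  Option A: v=77, gcd(2,77)=1 -> changes
  Option B: v=65, gcd(2,65)=1 -> changes
  Option C: v=72, gcd(2,72)=2 -> preserves
  Option D: v=73, gcd(2,73)=1 -> changes
  Option E: v=16, gcd(2,16)=2 -> preserves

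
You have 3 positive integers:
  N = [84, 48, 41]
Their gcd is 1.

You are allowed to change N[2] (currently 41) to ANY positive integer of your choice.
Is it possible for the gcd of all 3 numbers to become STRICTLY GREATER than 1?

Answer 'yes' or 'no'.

Answer: yes

Derivation:
Current gcd = 1
gcd of all OTHER numbers (without N[2]=41): gcd([84, 48]) = 12
The new gcd after any change is gcd(12, new_value).
This can be at most 12.
Since 12 > old gcd 1, the gcd CAN increase (e.g., set N[2] = 12).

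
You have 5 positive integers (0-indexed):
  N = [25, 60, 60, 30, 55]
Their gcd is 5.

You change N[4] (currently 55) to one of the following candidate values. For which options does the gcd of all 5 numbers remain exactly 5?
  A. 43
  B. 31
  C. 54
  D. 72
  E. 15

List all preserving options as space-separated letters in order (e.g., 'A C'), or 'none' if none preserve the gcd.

Old gcd = 5; gcd of others (without N[4]) = 5
New gcd for candidate v: gcd(5, v). Preserves old gcd iff gcd(5, v) = 5.
  Option A: v=43, gcd(5,43)=1 -> changes
  Option B: v=31, gcd(5,31)=1 -> changes
  Option C: v=54, gcd(5,54)=1 -> changes
  Option D: v=72, gcd(5,72)=1 -> changes
  Option E: v=15, gcd(5,15)=5 -> preserves

Answer: E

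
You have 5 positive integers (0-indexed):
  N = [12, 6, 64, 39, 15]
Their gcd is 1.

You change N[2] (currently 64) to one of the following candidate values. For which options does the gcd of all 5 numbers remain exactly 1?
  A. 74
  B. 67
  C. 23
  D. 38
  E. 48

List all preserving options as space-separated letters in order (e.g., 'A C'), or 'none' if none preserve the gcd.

Old gcd = 1; gcd of others (without N[2]) = 3
New gcd for candidate v: gcd(3, v). Preserves old gcd iff gcd(3, v) = 1.
  Option A: v=74, gcd(3,74)=1 -> preserves
  Option B: v=67, gcd(3,67)=1 -> preserves
  Option C: v=23, gcd(3,23)=1 -> preserves
  Option D: v=38, gcd(3,38)=1 -> preserves
  Option E: v=48, gcd(3,48)=3 -> changes

Answer: A B C D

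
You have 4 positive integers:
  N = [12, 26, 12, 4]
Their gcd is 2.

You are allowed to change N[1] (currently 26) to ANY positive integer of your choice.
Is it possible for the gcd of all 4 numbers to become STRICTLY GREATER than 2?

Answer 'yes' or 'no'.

Current gcd = 2
gcd of all OTHER numbers (without N[1]=26): gcd([12, 12, 4]) = 4
The new gcd after any change is gcd(4, new_value).
This can be at most 4.
Since 4 > old gcd 2, the gcd CAN increase (e.g., set N[1] = 4).

Answer: yes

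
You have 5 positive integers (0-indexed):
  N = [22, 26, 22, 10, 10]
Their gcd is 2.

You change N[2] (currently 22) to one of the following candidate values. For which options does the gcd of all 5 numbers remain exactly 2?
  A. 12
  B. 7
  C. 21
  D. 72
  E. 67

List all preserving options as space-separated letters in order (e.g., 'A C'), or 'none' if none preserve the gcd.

Old gcd = 2; gcd of others (without N[2]) = 2
New gcd for candidate v: gcd(2, v). Preserves old gcd iff gcd(2, v) = 2.
  Option A: v=12, gcd(2,12)=2 -> preserves
  Option B: v=7, gcd(2,7)=1 -> changes
  Option C: v=21, gcd(2,21)=1 -> changes
  Option D: v=72, gcd(2,72)=2 -> preserves
  Option E: v=67, gcd(2,67)=1 -> changes

Answer: A D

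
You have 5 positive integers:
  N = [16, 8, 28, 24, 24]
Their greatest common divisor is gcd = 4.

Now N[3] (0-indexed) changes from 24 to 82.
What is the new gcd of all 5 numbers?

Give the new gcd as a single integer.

Numbers: [16, 8, 28, 24, 24], gcd = 4
Change: index 3, 24 -> 82
gcd of the OTHER numbers (without index 3): gcd([16, 8, 28, 24]) = 4
New gcd = gcd(g_others, new_val) = gcd(4, 82) = 2

Answer: 2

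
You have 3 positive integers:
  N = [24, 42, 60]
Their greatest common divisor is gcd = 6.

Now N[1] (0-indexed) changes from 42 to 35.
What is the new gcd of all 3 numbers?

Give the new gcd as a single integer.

Answer: 1

Derivation:
Numbers: [24, 42, 60], gcd = 6
Change: index 1, 42 -> 35
gcd of the OTHER numbers (without index 1): gcd([24, 60]) = 12
New gcd = gcd(g_others, new_val) = gcd(12, 35) = 1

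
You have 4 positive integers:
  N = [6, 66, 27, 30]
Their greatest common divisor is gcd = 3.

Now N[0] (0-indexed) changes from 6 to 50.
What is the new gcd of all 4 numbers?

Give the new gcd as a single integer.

Numbers: [6, 66, 27, 30], gcd = 3
Change: index 0, 6 -> 50
gcd of the OTHER numbers (without index 0): gcd([66, 27, 30]) = 3
New gcd = gcd(g_others, new_val) = gcd(3, 50) = 1

Answer: 1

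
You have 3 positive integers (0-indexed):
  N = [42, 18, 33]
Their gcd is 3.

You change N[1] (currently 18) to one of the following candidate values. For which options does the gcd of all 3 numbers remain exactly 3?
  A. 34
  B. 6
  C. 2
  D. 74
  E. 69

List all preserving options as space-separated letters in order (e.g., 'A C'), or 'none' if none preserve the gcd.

Old gcd = 3; gcd of others (without N[1]) = 3
New gcd for candidate v: gcd(3, v). Preserves old gcd iff gcd(3, v) = 3.
  Option A: v=34, gcd(3,34)=1 -> changes
  Option B: v=6, gcd(3,6)=3 -> preserves
  Option C: v=2, gcd(3,2)=1 -> changes
  Option D: v=74, gcd(3,74)=1 -> changes
  Option E: v=69, gcd(3,69)=3 -> preserves

Answer: B E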